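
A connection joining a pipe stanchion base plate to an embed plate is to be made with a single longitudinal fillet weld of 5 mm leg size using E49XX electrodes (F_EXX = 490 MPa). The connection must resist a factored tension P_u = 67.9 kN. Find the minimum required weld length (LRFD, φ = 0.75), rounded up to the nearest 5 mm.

L = 90 mm

Throat t_e = 0.707 × 5 = 3.535 mm.
φr_n = 0.75 × 0.6 × 490 × 3.535 × 10⁻³ = 0.7795 kN/mm.
L_req = P_u / φr_n = 67.9 / 0.7795 = 87.11 mm total.
Round up → use L = 90 mm.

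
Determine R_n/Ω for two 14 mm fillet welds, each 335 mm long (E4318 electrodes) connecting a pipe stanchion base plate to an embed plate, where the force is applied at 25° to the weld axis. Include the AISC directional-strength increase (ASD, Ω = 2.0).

R_n/Ω ≈ 973 kN

E43XX → F_EXX = 430 MPa.
t_e = 0.707 × 14 = 9.898 mm; A_we = 9.898 × 670 = 6632 mm².
Directional factor: 1.0 + 0.5 sin^1.5(25°) = 1.137.
F_nw = 0.6 × 430 × 1.137 = 293.4 MPa.
R_n/Ω = (293.4 × 6632) / 2.0 × 10⁻³ = 973 kN.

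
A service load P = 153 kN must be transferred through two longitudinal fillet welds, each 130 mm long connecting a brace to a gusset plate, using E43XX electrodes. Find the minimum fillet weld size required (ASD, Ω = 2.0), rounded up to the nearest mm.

w = 7 mm

E43XX → F_EXX = 430 MPa.
Total weld length L = 260 mm.
Required throat t_e = P × Ω / (0.6 F_EXX × L) = 153 × 2.0 / (0.6 × 430 × 260 × 10⁻³) = 4.562 mm.
Required leg w = t_e / 0.707 = 6.452 mm → use 7 mm.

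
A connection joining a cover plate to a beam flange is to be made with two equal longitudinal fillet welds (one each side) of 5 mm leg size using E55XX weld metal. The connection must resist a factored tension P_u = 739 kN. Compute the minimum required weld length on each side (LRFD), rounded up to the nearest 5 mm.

E55XX → F_EXX = 550 MPa.
Throat t_e = 0.707 × 5 = 3.535 mm.
φr_n = 0.75 × 0.6 × 550 × 3.535 × 10⁻³ = 0.8749 kN/mm.
L_req = P_u / φr_n = 739 / 0.8749 = 844.7 mm total.
Per side: 844.7 / 2 = 422.3 mm.
Round up → use L = 425 mm on each side.

L = 425 mm on each side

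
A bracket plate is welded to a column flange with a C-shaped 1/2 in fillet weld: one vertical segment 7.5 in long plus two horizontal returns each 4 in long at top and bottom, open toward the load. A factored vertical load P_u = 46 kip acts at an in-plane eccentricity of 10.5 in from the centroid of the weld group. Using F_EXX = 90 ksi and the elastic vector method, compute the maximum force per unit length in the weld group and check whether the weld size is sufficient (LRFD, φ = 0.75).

Total weld length L_w = 15.5 in. Treat welds as unit-width lines.
Centroid: x̄ = 2×4×2 / 15.5 = 1.032 in from the vertical weld.
Polar moment about centroid: J = I_x + I_y = [7.5³/12 + 2×4×3.75²] + [7.5×1.032² + 2(4³/12 + 4×0.9677²)] = 173.8 in³.
Direct shear f_v = P/L_w = 46 / 15.5 = 2.968 kip/in (vertical).
Torsion M = P·e = 46 × 10.5 = 483 kip·in.
Critical point at (x, y) = (2.968, 3.75) from centroid. f_tx = M·y/J = 10.42 kip/in; f_ty = M·x/J = 8.247 kip/in.
Resultant f_max = √[f_tx² + (f_v + f_ty)²] = √[10.42² + (2.968 + 8.247)²] = 15.31 kip/in.
Capacity per unit length: φr_n = 0.75 × 0.6 × 90 × (0.707 × 0.5) = 14.32 kip/in.
15.31 > 14.32 → NOT adequate.

f_max ≈ 15.3 kip/in; NOT adequate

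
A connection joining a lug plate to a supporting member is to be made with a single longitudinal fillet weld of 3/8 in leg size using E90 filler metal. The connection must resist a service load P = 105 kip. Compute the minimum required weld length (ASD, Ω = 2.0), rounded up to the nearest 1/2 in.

E90XX → F_EXX = 90 ksi.
Throat t_e = 0.707 × 0.375 = 0.2651 in.
r_n/Ω = (0.6 × 90 × 0.2651) / 2.0 = 7.158 kip/in.
L_req = P / (r_n/Ω) = 105 / 7.158 = 14.67 in total.
Round up → use L = 15 in.

L = 15 in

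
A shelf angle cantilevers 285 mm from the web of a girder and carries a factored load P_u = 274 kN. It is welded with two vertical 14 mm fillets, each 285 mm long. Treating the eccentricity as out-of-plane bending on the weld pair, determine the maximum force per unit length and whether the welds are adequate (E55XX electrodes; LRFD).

E55XX → F_EXX = 550 MPa.
L_w = 2 × 285 = 570 mm; section modulus (unit throat) S = 2 × L²/6 = 27080 mm².
Direct shear f_v = P/L_w = 274×10³/570 = 480.7 N/mm.
Moment M = P × e = 274×10³ × 285 = 78090000 N·mm; bending f_b = M/S = 2884 N/mm.
f_max = √(f_v² + f_b²) = √(480.7² + 2884²) = 2924 N/mm.
φr_n = 0.75 × 0.6 × 550 × (0.707 × 14) = 2450 N/mm → NOT adequate.

f_max ≈ 2920 N/mm; NOT adequate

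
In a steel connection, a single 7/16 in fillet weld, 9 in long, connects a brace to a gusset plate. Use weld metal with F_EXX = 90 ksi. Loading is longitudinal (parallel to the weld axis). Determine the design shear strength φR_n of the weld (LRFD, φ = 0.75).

Effective throat t_e = 0.707 × 0.4375 = 0.3093 in.
Total length L = 9 in; A_we = 0.3093 × 9 = 2.784 in².
F_nw = 0.6 F_EXX = 0.6 × 90 = 54 ksi.
φR_n = 0.75 × 54 × 2.784 = 112.7 kip.

φR_n ≈ 113 kip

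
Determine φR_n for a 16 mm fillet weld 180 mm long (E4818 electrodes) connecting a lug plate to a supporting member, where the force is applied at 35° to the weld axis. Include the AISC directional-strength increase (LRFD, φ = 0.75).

φR_n ≈ 535 kN

E48XX → F_EXX = 480 MPa.
t_e = 0.707 × 16 = 11.31 mm; A_we = 11.31 × 180 = 2036 mm².
Directional factor: 1.0 + 0.5 sin^1.5(35°) = 1.217.
F_nw = 0.6 × 480 × 1.217 = 350.6 MPa.
φR_n = 0.75 × 350.6 × 2036 × 10⁻³ = 535.3 kN.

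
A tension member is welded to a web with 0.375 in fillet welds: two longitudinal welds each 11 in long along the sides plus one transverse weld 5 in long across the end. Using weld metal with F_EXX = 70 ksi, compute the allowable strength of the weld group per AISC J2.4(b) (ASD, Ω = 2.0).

R_n/Ω ≈ 150 kips

t_e = 0.707 × 0.375 = 0.2651 in.
R_nwl = 0.6 × 70 × 0.2651 × 22 = 245 kips (longitudinal, 2 welds).
R_nwt = 0.6 × 70 × 0.2651 × 5 = 55.68 kips (transverse, base value).
(i) R_nwl + R_nwt = 300.7 kips; (ii) 0.85 R_nwl + 1.5 R_nwt = 291.7 kips.
R_n = max = 300.7 kips [governs: (i)]; R_n/Ω = 150.3 kips.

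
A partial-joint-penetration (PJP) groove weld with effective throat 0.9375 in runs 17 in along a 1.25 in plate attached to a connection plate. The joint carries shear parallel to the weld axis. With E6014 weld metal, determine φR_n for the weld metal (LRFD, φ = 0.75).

E60XX → F_EXX = 60 ksi.
Effective throat (given) t_e = 0.9375 in.
A_we = 0.9375 × 17 = 15.94 in².
F_nw = 0.6 F_EXX = 36 ksi.
φR_n = 0.75 × 36 × 15.94 = 430.3 kips.

φR_n ≈ 430 kips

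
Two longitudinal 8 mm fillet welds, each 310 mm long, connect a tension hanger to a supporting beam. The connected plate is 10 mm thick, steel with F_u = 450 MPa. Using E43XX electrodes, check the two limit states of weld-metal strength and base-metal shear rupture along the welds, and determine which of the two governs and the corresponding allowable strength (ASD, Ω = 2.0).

E43XX → F_EXX = 430 MPa.
t_e = 0.707 × 8 = 5.656 mm; L = 620 mm.
Weld metal: R_n/Ω = (1/2.0) × 0.6 × 430 × 5.656 × 620 × 10⁻³ = 452.4 kN.
Base metal (shear rupture): R_n/Ω = (1/2.0) × 0.6 × 450 × 10 × 620 × 10⁻³ = 837 kN.
Governing: weld metal.

R_n/Ω ≈ 452 kN (weld metal governs)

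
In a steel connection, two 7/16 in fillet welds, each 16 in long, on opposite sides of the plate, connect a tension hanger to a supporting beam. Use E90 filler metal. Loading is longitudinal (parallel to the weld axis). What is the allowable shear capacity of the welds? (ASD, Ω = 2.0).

R_n/Ω ≈ 267 kip

E90XX → F_EXX = 90 ksi.
Effective throat t_e = 0.707 × 0.4375 = 0.3093 in.
Total length L = 32 in; A_we = 0.3093 × 32 = 9.898 in².
F_nw = 0.6 F_EXX = 0.6 × 90 = 54 ksi.
R_n = 54 × 9.898 = 534.5 kip; R_n/Ω = 534.5/2.0 = 267.2 kip.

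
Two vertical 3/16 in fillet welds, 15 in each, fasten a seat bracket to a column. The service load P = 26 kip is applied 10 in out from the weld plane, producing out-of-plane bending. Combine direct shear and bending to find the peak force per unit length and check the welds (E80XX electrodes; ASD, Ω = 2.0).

f_max ≈ 3.57 kip/in; NOT adequate

E80XX → F_EXX = 80 ksi.
L_w = 2 × 15 = 30 in; section modulus (unit throat) S = 2 × L²/6 = 75 in².
Direct shear f_v = P/L_w = 26/30 = 0.8667 kip/in.
Moment M = P × e = 26 × 10 = 260 kip·in; bending f_b = M/S = 3.467 kip/in.
f_max = √(f_v² + f_b²) = √(0.8667² + 3.467²) = 3.573 kip/in.
r_n/Ω = (1/2.0) × 0.6 × 80 × (0.707 × 0.1875) = 3.181 kip/in → NOT adequate.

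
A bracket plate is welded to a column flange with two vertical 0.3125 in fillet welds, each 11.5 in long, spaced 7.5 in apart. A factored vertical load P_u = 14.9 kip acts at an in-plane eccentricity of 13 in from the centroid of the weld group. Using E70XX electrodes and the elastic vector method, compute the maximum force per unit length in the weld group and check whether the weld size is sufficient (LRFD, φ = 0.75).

f_max ≈ 2.71 kip/in; adequate

E70XX → F_EXX = 70 ksi.
Total weld length L_w = 23 in. Treat welds as unit-width lines.
Polar moment about centroid: J = 2[d³/12 + d(b/2)²] = 2[11.5³/12 + 11.5×3.75²] = 576.9 in³.
Direct shear f_v = P/L_w = 14.9 / 23 = 0.6478 kip/in (vertical).
Torsion M = P·e = 14.9 × 13 = 193.7 kip·in.
Critical point at (x, y) = (3.75, 5.75) from centroid. f_tx = M·y/J = 1.931 kip/in; f_ty = M·x/J = 1.259 kip/in.
Resultant f_max = √[f_tx² + (f_v + f_ty)²] = √[1.931² + (0.6478 + 1.259)²] = 2.714 kip/in.
Capacity per unit length: φr_n = 0.75 × 0.6 × 70 × (0.707 × 0.3125) = 6.96 kip/in.
2.714 ≤ 6.96 → adequate.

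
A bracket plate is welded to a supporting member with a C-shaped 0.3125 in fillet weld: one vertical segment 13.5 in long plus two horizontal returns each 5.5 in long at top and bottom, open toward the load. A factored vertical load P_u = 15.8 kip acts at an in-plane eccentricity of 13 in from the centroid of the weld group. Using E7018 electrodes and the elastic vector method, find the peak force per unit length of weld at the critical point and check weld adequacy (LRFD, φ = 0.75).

f_max ≈ 2.51 kip/in; adequate

E70XX → F_EXX = 70 ksi.
Total weld length L_w = 24.5 in. Treat welds as unit-width lines.
Centroid: x̄ = 2×5.5×2.75 / 24.5 = 1.235 in from the vertical weld.
Polar moment about centroid: J = I_x + I_y = [13.5³/12 + 2×5.5×6.75²] + [13.5×1.235² + 2(5.5³/12 + 5.5×1.515²)] = 779.8 in³.
Direct shear f_v = P/L_w = 15.8 / 24.5 = 0.6449 kip/in (vertical).
Torsion M = P·e = 15.8 × 13 = 205.4 kip·in.
Critical point at (x, y) = (4.265, 6.75) from centroid. f_tx = M·y/J = 1.778 kip/in; f_ty = M·x/J = 1.124 kip/in.
Resultant f_max = √[f_tx² + (f_v + f_ty)²] = √[1.778² + (0.6449 + 1.124)²] = 2.508 kip/in.
Capacity per unit length: φr_n = 0.75 × 0.6 × 70 × (0.707 × 0.3125) = 6.96 kip/in.
2.508 ≤ 6.96 → adequate.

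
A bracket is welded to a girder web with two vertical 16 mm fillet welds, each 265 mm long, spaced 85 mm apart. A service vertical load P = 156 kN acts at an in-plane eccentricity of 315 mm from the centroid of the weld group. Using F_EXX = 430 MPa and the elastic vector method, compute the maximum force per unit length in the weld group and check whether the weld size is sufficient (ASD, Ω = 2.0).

f_max ≈ 1800 N/mm; NOT adequate

Total weld length L_w = 530 mm. Treat welds as unit-width lines.
Polar moment about centroid: J = 2[d³/12 + d(b/2)²] = 2[265³/12 + 265×42.5²] = 4059000 mm³.
Direct shear f_v = P/L_w = 156×10³ / 530 = 294.3 N/mm (vertical).
Torsion M = P·e = 156×10³ × 315 = 49140000 N·mm.
Critical point at (x, y) = (42.5, 132.5) from centroid. f_tx = M·y/J = 1604 N/mm; f_ty = M·x/J = 514.5 N/mm.
Resultant f_max = √[f_tx² + (f_v + f_ty)²] = √[1604² + (294.3 + 514.5)²] = 1797 N/mm.
Capacity per unit length: r_n/Ω = (1/2.0) × 0.6 × 430 × (0.707 × 16) = 1459 N/mm.
1797 > 1459 → NOT adequate.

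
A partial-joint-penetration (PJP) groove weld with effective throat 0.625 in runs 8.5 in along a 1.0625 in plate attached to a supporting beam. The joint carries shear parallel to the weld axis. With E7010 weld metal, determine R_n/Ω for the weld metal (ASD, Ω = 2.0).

E70XX → F_EXX = 70 ksi.
Effective throat (given) t_e = 0.625 in.
A_we = 0.625 × 8.5 = 5.312 in².
F_nw = 0.6 F_EXX = 42 ksi.
R_n/Ω = (42 × 5.312) / 2.0 = 111.6 kip.

R_n/Ω ≈ 112 kip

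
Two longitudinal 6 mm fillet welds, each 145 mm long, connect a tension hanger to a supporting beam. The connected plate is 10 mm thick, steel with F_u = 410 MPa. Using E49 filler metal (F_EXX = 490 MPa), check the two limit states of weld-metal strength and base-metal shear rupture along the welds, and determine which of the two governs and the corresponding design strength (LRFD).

φR_n ≈ 271 kN (weld metal governs)

t_e = 0.707 × 6 = 4.242 mm; L = 290 mm.
Weld metal: φR_n = 0.75 × 0.6 × 490 × 4.242 × 290 × 10⁻³ = 271.3 kN.
Base metal (shear rupture): φR_n = 0.75 × 0.6 × 410 × 10 × 290 × 10⁻³ = 535 kN.
Governing: weld metal.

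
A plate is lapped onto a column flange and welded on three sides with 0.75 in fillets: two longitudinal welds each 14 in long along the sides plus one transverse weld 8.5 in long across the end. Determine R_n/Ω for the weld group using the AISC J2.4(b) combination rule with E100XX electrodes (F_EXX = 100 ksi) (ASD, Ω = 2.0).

t_e = 0.707 × 0.75 = 0.5302 in.
R_nwl = 0.6 × 100 × 0.5302 × 28 = 890.8 kips (longitudinal, 2 welds).
R_nwt = 0.6 × 100 × 0.5302 × 8.5 = 270.4 kips (transverse, base value).
(i) R_nwl + R_nwt = 1161 kips; (ii) 0.85 R_nwl + 1.5 R_nwt = 1163 kips.
R_n = max = 1163 kips [governs: (ii)]; R_n/Ω = 581.4 kips.

R_n/Ω ≈ 581 kips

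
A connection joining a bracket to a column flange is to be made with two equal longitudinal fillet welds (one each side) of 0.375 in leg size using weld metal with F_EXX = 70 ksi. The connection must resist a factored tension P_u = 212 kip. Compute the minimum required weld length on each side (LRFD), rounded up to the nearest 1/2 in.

L = 13 in on each side

Throat t_e = 0.707 × 0.375 = 0.2651 in.
φr_n = 0.75 × 0.6 × 70 × 0.2651 = 8.351 kip/in.
L_req = P_u / φr_n = 212 / 8.351 = 25.38 in total.
Per side: 25.38 / 2 = 12.69 in.
Round up → use L = 13 in on each side.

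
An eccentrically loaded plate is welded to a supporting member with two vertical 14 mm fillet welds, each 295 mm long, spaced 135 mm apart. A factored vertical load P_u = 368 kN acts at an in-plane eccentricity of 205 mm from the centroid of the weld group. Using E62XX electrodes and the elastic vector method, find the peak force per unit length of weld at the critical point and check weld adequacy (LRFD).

f_max ≈ 2090 N/mm; adequate

E62XX → F_EXX = 620 MPa.
Total weld length L_w = 590 mm. Treat welds as unit-width lines.
Polar moment about centroid: J = 2[d³/12 + d(b/2)²] = 2[295³/12 + 295×67.5²] = 6967000 mm³.
Direct shear f_v = P/L_w = 368×10³ / 590 = 623.7 N/mm (vertical).
Torsion M = P·e = 368×10³ × 205 = 75440000 N·mm.
Critical point at (x, y) = (67.5, 147.5) from centroid. f_tx = M·y/J = 1597 N/mm; f_ty = M·x/J = 730.9 N/mm.
Resultant f_max = √[f_tx² + (f_v + f_ty)²] = √[1597² + (623.7 + 730.9)²] = 2094 N/mm.
Capacity per unit length: φr_n = 0.75 × 0.6 × 620 × (0.707 × 14) = 2762 N/mm.
2094 ≤ 2762 → adequate.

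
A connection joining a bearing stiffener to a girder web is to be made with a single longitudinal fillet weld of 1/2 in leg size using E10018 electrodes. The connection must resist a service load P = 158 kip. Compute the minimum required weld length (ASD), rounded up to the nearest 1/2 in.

E100XX → F_EXX = 100 ksi.
Throat t_e = 0.707 × 0.5 = 0.3535 in.
r_n/Ω = (0.6 × 100 × 0.3535) / 2.0 = 10.6 kip/in.
L_req = P / (r_n/Ω) = 158 / 10.6 = 14.9 in total.
Round up → use L = 15 in.

L = 15 in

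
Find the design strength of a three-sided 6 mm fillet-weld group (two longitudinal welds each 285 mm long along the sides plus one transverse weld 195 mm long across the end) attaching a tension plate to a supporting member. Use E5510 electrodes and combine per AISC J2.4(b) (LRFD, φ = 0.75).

φR_n ≈ 816 kN

E55XX → F_EXX = 550 MPa.
t_e = 0.707 × 6 = 4.242 mm.
R_nwl = 0.6 × 550 × 4.242 × 570 × 10⁻³ = 797.9 kN (longitudinal, 2 welds).
R_nwt = 0.6 × 550 × 4.242 × 195 × 10⁻³ = 273 kN (transverse, base value).
(i) R_nwl + R_nwt = 1071 kN; (ii) 0.85 R_nwl + 1.5 R_nwt = 1088 kN.
R_n = max = 1088 kN [governs: (ii)]; φR_n = 815.8 kN.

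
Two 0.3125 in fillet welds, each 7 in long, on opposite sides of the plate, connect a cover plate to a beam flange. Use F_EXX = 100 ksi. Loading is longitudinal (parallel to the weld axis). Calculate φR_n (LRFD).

Effective throat t_e = 0.707 × 0.3125 = 0.2209 in.
Total length L = 14 in; A_we = 0.2209 × 14 = 3.093 in².
F_nw = 0.6 F_EXX = 0.6 × 100 = 60 ksi.
φR_n = 0.75 × 60 × 3.093 = 139.2 kips.

φR_n ≈ 139 kips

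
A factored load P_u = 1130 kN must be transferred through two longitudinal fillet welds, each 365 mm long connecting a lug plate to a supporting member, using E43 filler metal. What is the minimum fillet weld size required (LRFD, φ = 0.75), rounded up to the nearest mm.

E43XX → F_EXX = 430 MPa.
Total weld length L = 730 mm.
Required throat t_e = P_u / (φ × 0.6 F_EXX × L) = 1130 / (0.75 × 0.6 × 430 × 730 × 10⁻³) = 8 mm.
Required leg w = t_e / 0.707 = 11.32 mm → use 12 mm.

w = 12 mm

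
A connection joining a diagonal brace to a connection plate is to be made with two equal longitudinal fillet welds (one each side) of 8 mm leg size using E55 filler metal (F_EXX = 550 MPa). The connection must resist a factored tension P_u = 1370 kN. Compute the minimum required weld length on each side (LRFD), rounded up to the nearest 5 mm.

Throat t_e = 0.707 × 8 = 5.656 mm.
φr_n = 0.75 × 0.6 × 550 × 5.656 × 10⁻³ = 1.4 kN/mm.
L_req = P_u / φr_n = 1370 / 1.4 = 978.7 mm total.
Per side: 978.7 / 2 = 489.3 mm.
Round up → use L = 490 mm on each side.

L = 490 mm on each side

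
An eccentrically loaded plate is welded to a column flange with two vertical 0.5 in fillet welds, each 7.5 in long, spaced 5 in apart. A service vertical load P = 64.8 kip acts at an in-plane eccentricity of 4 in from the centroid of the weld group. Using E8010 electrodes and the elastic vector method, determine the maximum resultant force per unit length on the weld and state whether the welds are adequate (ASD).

f_max ≈ 10.2 kip/in; NOT adequate

E80XX → F_EXX = 80 ksi.
Total weld length L_w = 15 in. Treat welds as unit-width lines.
Polar moment about centroid: J = 2[d³/12 + d(b/2)²] = 2[7.5³/12 + 7.5×2.5²] = 164.1 in³.
Direct shear f_v = P/L_w = 64.8 / 15 = 4.32 kip/in (vertical).
Torsion M = P·e = 64.8 × 4 = 259.2 kip·in.
Critical point at (x, y) = (2.5, 3.75) from centroid. f_tx = M·y/J = 5.925 kip/in; f_ty = M·x/J = 3.95 kip/in.
Resultant f_max = √[f_tx² + (f_v + f_ty)²] = √[5.925² + (4.32 + 3.95)²] = 10.17 kip/in.
Capacity per unit length: r_n/Ω = (1/2.0) × 0.6 × 80 × (0.707 × 0.5) = 8.484 kip/in.
10.17 > 8.484 → NOT adequate.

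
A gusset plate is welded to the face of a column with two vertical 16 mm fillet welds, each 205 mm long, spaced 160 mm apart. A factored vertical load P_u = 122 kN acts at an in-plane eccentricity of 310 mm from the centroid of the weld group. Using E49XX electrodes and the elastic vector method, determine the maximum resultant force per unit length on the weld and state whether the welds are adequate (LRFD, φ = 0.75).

f_max ≈ 1410 N/mm; adequate

E49XX → F_EXX = 490 MPa.
Total weld length L_w = 410 mm. Treat welds as unit-width lines.
Polar moment about centroid: J = 2[d³/12 + d(b/2)²] = 2[205³/12 + 205×80²] = 4060000 mm³.
Direct shear f_v = P/L_w = 122×10³ / 410 = 297.6 N/mm (vertical).
Torsion M = P·e = 122×10³ × 310 = 37820000 N·mm.
Critical point at (x, y) = (80, 102.5) from centroid. f_tx = M·y/J = 954.8 N/mm; f_ty = M·x/J = 745.2 N/mm.
Resultant f_max = √[f_tx² + (f_v + f_ty)²] = √[954.8² + (297.6 + 745.2)²] = 1414 N/mm.
Capacity per unit length: φr_n = 0.75 × 0.6 × 490 × (0.707 × 16) = 2494 N/mm.
1414 ≤ 2494 → adequate.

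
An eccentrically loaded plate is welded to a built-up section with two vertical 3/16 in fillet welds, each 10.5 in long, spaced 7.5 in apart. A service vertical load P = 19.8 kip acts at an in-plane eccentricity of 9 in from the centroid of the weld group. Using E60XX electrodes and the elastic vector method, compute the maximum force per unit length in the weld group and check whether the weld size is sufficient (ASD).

E60XX → F_EXX = 60 ksi.
Total weld length L_w = 21 in. Treat welds as unit-width lines.
Polar moment about centroid: J = 2[d³/12 + d(b/2)²] = 2[10.5³/12 + 10.5×3.75²] = 488.2 in³.
Direct shear f_v = P/L_w = 19.8 / 21 = 0.9429 kip/in (vertical).
Torsion M = P·e = 19.8 × 9 = 178.2 kip·in.
Critical point at (x, y) = (3.75, 5.25) from centroid. f_tx = M·y/J = 1.916 kip/in; f_ty = M·x/J = 1.369 kip/in.
Resultant f_max = √[f_tx² + (f_v + f_ty)²] = √[1.916² + (0.9429 + 1.369)²] = 3.002 kip/in.
Capacity per unit length: r_n/Ω = (1/2.0) × 0.6 × 60 × (0.707 × 0.1875) = 2.386 kip/in.
3.002 > 2.386 → NOT adequate.

f_max ≈ 3 kip/in; NOT adequate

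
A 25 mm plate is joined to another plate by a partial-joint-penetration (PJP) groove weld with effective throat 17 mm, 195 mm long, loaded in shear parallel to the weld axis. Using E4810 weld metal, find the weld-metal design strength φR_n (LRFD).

φR_n ≈ 716 kN

E48XX → F_EXX = 480 MPa.
Effective throat (given) t_e = 17 mm.
A_we = 17 × 195 = 3315 mm².
F_nw = 0.6 F_EXX = 288 MPa.
φR_n = 0.75 × 288 × 3315 × 10⁻³ = 716 kN.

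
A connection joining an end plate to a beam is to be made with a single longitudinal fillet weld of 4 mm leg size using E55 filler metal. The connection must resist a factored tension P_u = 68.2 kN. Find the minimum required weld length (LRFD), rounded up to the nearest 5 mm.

L = 100 mm

E55XX → F_EXX = 550 MPa.
Throat t_e = 0.707 × 4 = 2.828 mm.
φr_n = 0.75 × 0.6 × 550 × 2.828 × 10⁻³ = 0.6999 kN/mm.
L_req = P_u / φr_n = 68.2 / 0.6999 = 97.44 mm total.
Round up → use L = 100 mm.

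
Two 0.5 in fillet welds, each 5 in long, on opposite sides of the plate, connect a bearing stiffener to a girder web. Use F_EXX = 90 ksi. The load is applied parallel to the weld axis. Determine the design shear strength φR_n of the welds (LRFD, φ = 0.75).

φR_n ≈ 143 kip

Effective throat t_e = 0.707 × 0.5 = 0.3535 in.
Total length L = 10 in; A_we = 0.3535 × 10 = 3.535 in².
F_nw = 0.6 F_EXX = 0.6 × 90 = 54 ksi.
φR_n = 0.75 × 54 × 3.535 = 143.2 kip.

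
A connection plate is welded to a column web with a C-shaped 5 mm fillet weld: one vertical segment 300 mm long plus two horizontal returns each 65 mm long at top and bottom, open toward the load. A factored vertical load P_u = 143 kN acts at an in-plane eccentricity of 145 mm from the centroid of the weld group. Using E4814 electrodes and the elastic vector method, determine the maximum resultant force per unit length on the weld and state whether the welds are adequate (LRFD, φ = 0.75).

E48XX → F_EXX = 480 MPa.
Total weld length L_w = 430 mm. Treat welds as unit-width lines.
Centroid: x̄ = 2×65×32.5 / 430 = 9.826 mm from the vertical weld.
Polar moment about centroid: J = I_x + I_y = [300³/12 + 2×65×150²] + [300×9.826² + 2(65³/12 + 65×22.67²)] = 5317000 mm³.
Direct shear f_v = P/L_w = 143×10³ / 430 = 332.6 N/mm (vertical).
Torsion M = P·e = 143×10³ × 145 = 20735000 N·mm.
Critical point at (x, y) = (55.17, 150) from centroid. f_tx = M·y/J = 585 N/mm; f_ty = M·x/J = 215.2 N/mm.
Resultant f_max = √[f_tx² + (f_v + f_ty)²] = √[585² + (332.6 + 215.2)²] = 801.4 N/mm.
Capacity per unit length: φr_n = 0.75 × 0.6 × 480 × (0.707 × 5) = 763.6 N/mm.
801.4 > 763.6 → NOT adequate.

f_max ≈ 801 N/mm; NOT adequate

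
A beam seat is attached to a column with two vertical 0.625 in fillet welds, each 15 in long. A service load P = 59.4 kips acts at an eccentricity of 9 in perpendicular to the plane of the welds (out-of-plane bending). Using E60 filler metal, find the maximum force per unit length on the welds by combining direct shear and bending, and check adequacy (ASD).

f_max ≈ 7.4 kip/in; adequate

E60XX → F_EXX = 60 ksi.
L_w = 2 × 15 = 30 in; section modulus (unit throat) S = 2 × L²/6 = 75 in².
Direct shear f_v = P/L_w = 59.4/30 = 1.98 kip/in.
Moment M = P × e = 59.4 × 9 = 534.6 kip·in; bending f_b = M/S = 7.128 kip/in.
f_max = √(f_v² + f_b²) = √(1.98² + 7.128²) = 7.398 kip/in.
r_n/Ω = (1/2.0) × 0.6 × 60 × (0.707 × 0.625) = 7.954 kip/in → adequate.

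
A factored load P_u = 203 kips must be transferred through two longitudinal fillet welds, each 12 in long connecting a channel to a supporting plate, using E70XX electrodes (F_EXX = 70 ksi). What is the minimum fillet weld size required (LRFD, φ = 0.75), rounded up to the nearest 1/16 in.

Total weld length L = 24 in.
Required throat t_e = P_u / (φ × 0.6 F_EXX × L) = 203 / (0.75 × 0.6 × 70 × 24) = 0.2685 in.
Required leg w = t_e / 0.707 = 0.3798 in → use 7/16 in.

w = 7/16 in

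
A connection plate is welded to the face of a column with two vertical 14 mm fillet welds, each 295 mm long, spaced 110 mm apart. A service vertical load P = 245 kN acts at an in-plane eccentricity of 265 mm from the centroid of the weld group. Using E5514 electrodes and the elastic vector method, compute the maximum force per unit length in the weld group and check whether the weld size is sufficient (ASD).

f_max ≈ 1870 N/mm; NOT adequate

E55XX → F_EXX = 550 MPa.
Total weld length L_w = 590 mm. Treat welds as unit-width lines.
Polar moment about centroid: J = 2[d³/12 + d(b/2)²] = 2[295³/12 + 295×55²] = 6063000 mm³.
Direct shear f_v = P/L_w = 245×10³ / 590 = 415.3 N/mm (vertical).
Torsion M = P·e = 245×10³ × 265 = 64925000 N·mm.
Critical point at (x, y) = (55, 147.5) from centroid. f_tx = M·y/J = 1579 N/mm; f_ty = M·x/J = 588.9 N/mm.
Resultant f_max = √[f_tx² + (f_v + f_ty)²] = √[1579² + (415.3 + 588.9)²] = 1872 N/mm.
Capacity per unit length: r_n/Ω = (1/2.0) × 0.6 × 550 × (0.707 × 14) = 1633 N/mm.
1872 > 1633 → NOT adequate.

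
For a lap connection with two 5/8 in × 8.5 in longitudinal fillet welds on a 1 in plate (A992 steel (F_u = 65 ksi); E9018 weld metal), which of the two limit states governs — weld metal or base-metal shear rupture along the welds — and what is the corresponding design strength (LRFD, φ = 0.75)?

E90XX → F_EXX = 90 ksi.
t_e = 0.707 × 0.625 = 0.4419 in; L = 17 in.
Weld metal: φR_n = 0.75 × 0.6 × 90 × 0.4419 × 17 = 304.2 kip.
Base metal (shear rupture): φR_n = 0.75 × 0.6 × 65 × 1 × 17 = 497.2 kip.
Governing: weld metal.

φR_n ≈ 304 kip (weld metal governs)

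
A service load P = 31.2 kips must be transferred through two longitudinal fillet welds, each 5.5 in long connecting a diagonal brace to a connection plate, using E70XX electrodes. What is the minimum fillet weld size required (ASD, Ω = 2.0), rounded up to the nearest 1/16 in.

E70XX → F_EXX = 70 ksi.
Total weld length L = 11 in.
Required throat t_e = P × Ω / (0.6 F_EXX × L) = 31.2 × 2.0 / (0.6 × 70 × 11) = 0.1351 in.
Required leg w = t_e / 0.707 = 0.191 in → use 1/4 in.

w = 1/4 in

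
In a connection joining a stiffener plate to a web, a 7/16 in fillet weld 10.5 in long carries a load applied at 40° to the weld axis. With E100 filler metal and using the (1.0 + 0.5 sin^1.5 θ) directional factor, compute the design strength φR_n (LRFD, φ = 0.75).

φR_n ≈ 184 kips

E100XX → F_EXX = 100 ksi.
t_e = 0.707 × 0.4375 = 0.3093 in; A_we = 0.3093 × 10.5 = 3.248 in².
Directional factor: 1.0 + 0.5 sin^1.5(40°) = 1.258.
F_nw = 0.6 × 100 × 1.258 = 75.46 ksi.
φR_n = 0.75 × 75.46 × 3.248 = 183.8 kips.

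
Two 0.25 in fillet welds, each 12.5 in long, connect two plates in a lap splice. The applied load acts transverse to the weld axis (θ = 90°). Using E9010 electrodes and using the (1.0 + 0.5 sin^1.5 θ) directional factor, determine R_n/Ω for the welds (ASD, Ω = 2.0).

R_n/Ω ≈ 179 kips

E90XX → F_EXX = 90 ksi.
t_e = 0.707 × 0.25 = 0.1767 in; A_we = 0.1767 × 25 = 4.419 in².
Directional factor: 1.0 + 0.5 sin^1.5(90°) = 1.5.
F_nw = 0.6 × 90 × 1.5 = 81 ksi.
R_n/Ω = (81 × 4.419) / 2.0 = 179 kips.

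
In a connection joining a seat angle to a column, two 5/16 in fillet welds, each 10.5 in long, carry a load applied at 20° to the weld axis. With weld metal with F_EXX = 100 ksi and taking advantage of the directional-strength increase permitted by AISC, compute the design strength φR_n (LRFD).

t_e = 0.707 × 0.3125 = 0.2209 in; A_we = 0.2209 × 21 = 4.64 in².
Directional factor: 1.0 + 0.5 sin^1.5(20°) = 1.1.
F_nw = 0.6 × 100 × 1.1 = 66 ksi.
φR_n = 0.75 × 66 × 4.64 = 229.7 kip.

φR_n ≈ 230 kip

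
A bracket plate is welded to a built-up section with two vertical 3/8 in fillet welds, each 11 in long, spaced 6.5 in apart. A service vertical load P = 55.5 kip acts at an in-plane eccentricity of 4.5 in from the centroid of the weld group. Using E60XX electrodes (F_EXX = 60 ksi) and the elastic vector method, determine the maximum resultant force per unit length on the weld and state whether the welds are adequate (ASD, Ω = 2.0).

f_max ≈ 5.26 kip/in; NOT adequate

Total weld length L_w = 22 in. Treat welds as unit-width lines.
Polar moment about centroid: J = 2[d³/12 + d(b/2)²] = 2[11³/12 + 11×3.25²] = 454.2 in³.
Direct shear f_v = P/L_w = 55.5 / 22 = 2.523 kip/in (vertical).
Torsion M = P·e = 55.5 × 4.5 = 249.75 kip·in.
Critical point at (x, y) = (3.25, 5.5) from centroid. f_tx = M·y/J = 3.024 kip/in; f_ty = M·x/J = 1.787 kip/in.
Resultant f_max = √[f_tx² + (f_v + f_ty)²] = √[3.024² + (2.523 + 1.787)²] = 5.265 kip/in.
Capacity per unit length: r_n/Ω = (1/2.0) × 0.6 × 60 × (0.707 × 0.375) = 4.772 kip/in.
5.265 > 4.772 → NOT adequate.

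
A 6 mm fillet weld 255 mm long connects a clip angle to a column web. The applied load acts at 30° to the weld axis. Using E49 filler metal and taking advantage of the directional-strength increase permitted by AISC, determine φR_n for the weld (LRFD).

φR_n ≈ 281 kN

E49XX → F_EXX = 490 MPa.
t_e = 0.707 × 6 = 4.242 mm; A_we = 4.242 × 255 = 1082 mm².
Directional factor: 1.0 + 0.5 sin^1.5(30°) = 1.177.
F_nw = 0.6 × 490 × 1.177 = 346 MPa.
φR_n = 0.75 × 346 × 1082 × 10⁻³ = 280.7 kN.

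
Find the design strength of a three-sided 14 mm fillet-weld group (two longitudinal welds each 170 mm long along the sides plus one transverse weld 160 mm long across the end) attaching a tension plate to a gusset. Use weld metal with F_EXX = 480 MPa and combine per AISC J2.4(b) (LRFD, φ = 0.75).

t_e = 0.707 × 14 = 9.898 mm.
R_nwl = 0.6 × 480 × 9.898 × 340 × 10⁻³ = 969.2 kN (longitudinal, 2 welds).
R_nwt = 0.6 × 480 × 9.898 × 160 × 10⁻³ = 456.1 kN (transverse, base value).
(i) R_nwl + R_nwt = 1425 kN; (ii) 0.85 R_nwl + 1.5 R_nwt = 1508 kN.
R_n = max = 1508 kN [governs: (ii)]; φR_n = 1131 kN.

φR_n ≈ 1130 kN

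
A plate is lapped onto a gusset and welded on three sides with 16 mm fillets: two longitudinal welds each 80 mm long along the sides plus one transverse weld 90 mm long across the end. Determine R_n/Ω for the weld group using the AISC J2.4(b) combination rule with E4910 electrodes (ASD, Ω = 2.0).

E49XX → F_EXX = 490 MPa.
t_e = 0.707 × 16 = 11.31 mm.
R_nwl = 0.6 × 490 × 11.31 × 160 × 10⁻³ = 532.1 kN (longitudinal, 2 welds).
R_nwt = 0.6 × 490 × 11.31 × 90 × 10⁻³ = 299.3 kN (transverse, base value).
(i) R_nwl + R_nwt = 831.4 kN; (ii) 0.85 R_nwl + 1.5 R_nwt = 901.3 kN.
R_n = max = 901.3 kN [governs: (ii)]; R_n/Ω = 450.6 kN.

R_n/Ω ≈ 451 kN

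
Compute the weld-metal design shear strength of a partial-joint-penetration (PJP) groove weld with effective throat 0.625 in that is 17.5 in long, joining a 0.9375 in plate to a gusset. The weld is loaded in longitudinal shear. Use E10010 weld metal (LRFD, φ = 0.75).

E100XX → F_EXX = 100 ksi.
Effective throat (given) t_e = 0.625 in.
A_we = 0.625 × 17.5 = 10.94 in².
F_nw = 0.6 F_EXX = 60 ksi.
φR_n = 0.75 × 60 × 10.94 = 492.2 kip.

φR_n ≈ 492 kip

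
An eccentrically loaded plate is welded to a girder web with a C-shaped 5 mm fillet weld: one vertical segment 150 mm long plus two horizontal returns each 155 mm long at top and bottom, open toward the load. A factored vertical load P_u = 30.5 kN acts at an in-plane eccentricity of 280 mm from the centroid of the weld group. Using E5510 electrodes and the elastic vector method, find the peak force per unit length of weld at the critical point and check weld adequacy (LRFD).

f_max ≈ 390 N/mm; adequate

E55XX → F_EXX = 550 MPa.
Total weld length L_w = 460 mm. Treat welds as unit-width lines.
Centroid: x̄ = 2×155×77.5 / 460 = 52.23 mm from the vertical weld.
Polar moment about centroid: J = I_x + I_y = [150³/12 + 2×155×75²] + [150×52.23² + 2(155³/12 + 155×25.27²)] = 3253000 mm³.
Direct shear f_v = P/L_w = 30.5×10³ / 460 = 66.3 N/mm (vertical).
Torsion M = P·e = 30.5×10³ × 280 = 8540000 N·mm.
Critical point at (x, y) = (102.8, 75) from centroid. f_tx = M·y/J = 196.9 N/mm; f_ty = M·x/J = 269.8 N/mm.
Resultant f_max = √[f_tx² + (f_v + f_ty)²] = √[196.9² + (66.3 + 269.8)²] = 389.6 N/mm.
Capacity per unit length: φr_n = 0.75 × 0.6 × 550 × (0.707 × 5) = 874.9 N/mm.
389.6 ≤ 874.9 → adequate.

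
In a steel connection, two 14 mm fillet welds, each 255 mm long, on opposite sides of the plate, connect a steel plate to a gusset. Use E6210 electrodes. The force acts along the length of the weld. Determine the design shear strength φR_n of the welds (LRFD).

E62XX → F_EXX = 620 MPa.
Effective throat t_e = 0.707 × 14 = 9.898 mm.
Total length L = 510 mm; A_we = 9.898 × 510 = 5048 mm².
F_nw = 0.6 F_EXX = 0.6 × 620 = 372 MPa.
φR_n = 0.75 × 372 × 5048 × 10⁻³ = 1408 kN.

φR_n ≈ 1410 kN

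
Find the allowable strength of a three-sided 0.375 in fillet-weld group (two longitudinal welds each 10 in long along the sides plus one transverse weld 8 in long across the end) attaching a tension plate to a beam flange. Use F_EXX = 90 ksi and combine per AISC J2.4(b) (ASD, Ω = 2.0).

R_n/Ω ≈ 208 kip

t_e = 0.707 × 0.375 = 0.2651 in.
R_nwl = 0.6 × 90 × 0.2651 × 20 = 286.3 kip (longitudinal, 2 welds).
R_nwt = 0.6 × 90 × 0.2651 × 8 = 114.5 kip (transverse, base value).
(i) R_nwl + R_nwt = 400.9 kip; (ii) 0.85 R_nwl + 1.5 R_nwt = 415.2 kip.
R_n = max = 415.2 kip [governs: (ii)]; R_n/Ω = 207.6 kip.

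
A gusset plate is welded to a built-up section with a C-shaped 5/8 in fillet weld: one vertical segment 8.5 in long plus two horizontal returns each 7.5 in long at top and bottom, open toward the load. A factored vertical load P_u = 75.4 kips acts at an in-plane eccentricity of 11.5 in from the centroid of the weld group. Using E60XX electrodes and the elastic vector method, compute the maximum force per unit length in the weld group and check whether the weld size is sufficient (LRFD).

E60XX → F_EXX = 60 ksi.
Total weld length L_w = 23.5 in. Treat welds as unit-width lines.
Centroid: x̄ = 2×7.5×3.75 / 23.5 = 2.394 in from the vertical weld.
Polar moment about centroid: J = I_x + I_y = [8.5³/12 + 2×7.5×4.25²] + [8.5×2.394² + 2(7.5³/12 + 7.5×1.356²)] = 468.7 in³.
Direct shear f_v = P/L_w = 75.4 / 23.5 = 3.209 kip/in (vertical).
Torsion M = P·e = 75.4 × 11.5 = 867.1 kip·in.
Critical point at (x, y) = (5.106, 4.25) from centroid. f_tx = M·y/J = 7.862 kip/in; f_ty = M·x/J = 9.446 kip/in.
Resultant f_max = √[f_tx² + (f_v + f_ty)²] = √[7.862² + (3.209 + 9.446)²] = 14.9 kip/in.
Capacity per unit length: φr_n = 0.75 × 0.6 × 60 × (0.707 × 0.625) = 11.93 kip/in.
14.9 > 11.93 → NOT adequate.

f_max ≈ 14.9 kip/in; NOT adequate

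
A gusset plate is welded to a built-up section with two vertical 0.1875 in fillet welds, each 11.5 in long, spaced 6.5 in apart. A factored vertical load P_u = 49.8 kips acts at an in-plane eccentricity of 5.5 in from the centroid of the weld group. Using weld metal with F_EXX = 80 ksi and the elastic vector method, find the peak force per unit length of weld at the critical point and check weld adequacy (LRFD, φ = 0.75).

Total weld length L_w = 23 in. Treat welds as unit-width lines.
Polar moment about centroid: J = 2[d³/12 + d(b/2)²] = 2[11.5³/12 + 11.5×3.25²] = 496.4 in³.
Direct shear f_v = P/L_w = 49.8 / 23 = 2.165 kip/in (vertical).
Torsion M = P·e = 49.8 × 5.5 = 273.9 kip·in.
Critical point at (x, y) = (3.25, 5.75) from centroid. f_tx = M·y/J = 3.173 kip/in; f_ty = M·x/J = 1.793 kip/in.
Resultant f_max = √[f_tx² + (f_v + f_ty)²] = √[3.173² + (2.165 + 1.793)²] = 5.073 kip/in.
Capacity per unit length: φr_n = 0.75 × 0.6 × 80 × (0.707 × 0.1875) = 4.772 kip/in.
5.073 > 4.772 → NOT adequate.

f_max ≈ 5.07 kip/in; NOT adequate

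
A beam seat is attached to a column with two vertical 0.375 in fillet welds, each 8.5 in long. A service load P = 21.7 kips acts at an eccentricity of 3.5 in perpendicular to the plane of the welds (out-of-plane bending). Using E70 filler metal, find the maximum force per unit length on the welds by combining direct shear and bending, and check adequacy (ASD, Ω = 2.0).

f_max ≈ 3.4 kip/in; adequate

E70XX → F_EXX = 70 ksi.
L_w = 2 × 8.5 = 17 in; section modulus (unit throat) S = 2 × L²/6 = 24.08 in².
Direct shear f_v = P/L_w = 21.7/17 = 1.276 kip/in.
Moment M = P × e = 21.7 × 3.5 = 75.95 kip·in; bending f_b = M/S = 3.154 kip/in.
f_max = √(f_v² + f_b²) = √(1.276² + 3.154²) = 3.402 kip/in.
r_n/Ω = (1/2.0) × 0.6 × 70 × (0.707 × 0.375) = 5.568 kip/in → adequate.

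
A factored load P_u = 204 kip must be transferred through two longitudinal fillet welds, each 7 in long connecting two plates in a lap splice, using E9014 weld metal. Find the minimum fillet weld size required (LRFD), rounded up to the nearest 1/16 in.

w = 9/16 in

E90XX → F_EXX = 90 ksi.
Total weld length L = 14 in.
Required throat t_e = P_u / (φ × 0.6 F_EXX × L) = 204 / (0.75 × 0.6 × 90 × 14) = 0.3598 in.
Required leg w = t_e / 0.707 = 0.5089 in → use 9/16 in.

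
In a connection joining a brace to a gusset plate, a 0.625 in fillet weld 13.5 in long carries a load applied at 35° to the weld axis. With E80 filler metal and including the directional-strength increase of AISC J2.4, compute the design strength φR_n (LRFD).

E80XX → F_EXX = 80 ksi.
t_e = 0.707 × 0.625 = 0.4419 in; A_we = 0.4419 × 13.5 = 5.965 in².
Directional factor: 1.0 + 0.5 sin^1.5(35°) = 1.217.
F_nw = 0.6 × 80 × 1.217 = 58.43 ksi.
φR_n = 0.75 × 58.43 × 5.965 = 261.4 kip.

φR_n ≈ 261 kip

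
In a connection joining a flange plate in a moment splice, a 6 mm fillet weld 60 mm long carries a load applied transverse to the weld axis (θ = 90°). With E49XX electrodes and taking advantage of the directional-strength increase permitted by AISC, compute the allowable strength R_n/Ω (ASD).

R_n/Ω ≈ 56.1 kN

E49XX → F_EXX = 490 MPa.
t_e = 0.707 × 6 = 4.242 mm; A_we = 4.242 × 60 = 254.5 mm².
Directional factor: 1.0 + 0.5 sin^1.5(90°) = 1.5.
F_nw = 0.6 × 490 × 1.5 = 441 MPa.
R_n/Ω = (441 × 254.5) / 2.0 × 10⁻³ = 56.12 kN.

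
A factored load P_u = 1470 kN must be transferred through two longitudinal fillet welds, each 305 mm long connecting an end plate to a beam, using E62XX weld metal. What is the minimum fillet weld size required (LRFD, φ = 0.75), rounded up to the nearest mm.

E62XX → F_EXX = 620 MPa.
Total weld length L = 610 mm.
Required throat t_e = P_u / (φ × 0.6 F_EXX × L) = 1470 / (0.75 × 0.6 × 620 × 610 × 10⁻³) = 8.637 mm.
Required leg w = t_e / 0.707 = 12.22 mm → use 13 mm.

w = 13 mm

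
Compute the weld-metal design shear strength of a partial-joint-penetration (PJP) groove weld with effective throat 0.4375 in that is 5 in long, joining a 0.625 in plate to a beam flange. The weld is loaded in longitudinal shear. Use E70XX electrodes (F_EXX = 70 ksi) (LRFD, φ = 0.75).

Effective throat (given) t_e = 0.4375 in.
A_we = 0.4375 × 5 = 2.188 in².
F_nw = 0.6 F_EXX = 42 ksi.
φR_n = 0.75 × 42 × 2.188 = 68.91 kip.

φR_n ≈ 68.9 kip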